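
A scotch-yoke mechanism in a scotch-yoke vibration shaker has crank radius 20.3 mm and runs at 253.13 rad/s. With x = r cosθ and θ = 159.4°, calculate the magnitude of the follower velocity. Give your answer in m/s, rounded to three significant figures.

1.81

ω = 253.1 rad/s
x = r cosθ ⇒ ẋ = −rω sinθ.
|v| = rω|sinθ| = 0.0203·253.1·|sin 159.4°| = 1.808 m/s.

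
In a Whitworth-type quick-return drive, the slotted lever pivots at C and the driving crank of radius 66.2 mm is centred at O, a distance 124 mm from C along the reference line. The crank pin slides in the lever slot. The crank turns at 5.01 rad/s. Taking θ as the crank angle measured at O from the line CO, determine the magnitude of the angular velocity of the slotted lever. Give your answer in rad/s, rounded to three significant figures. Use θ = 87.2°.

ω = 5.01 rad/s
Crank pin A relative to C: A = (d + r cosθ, r sinθ); lever angle φ = atan2(r sinθ, d + r cosθ).
Differentiating tanφ: φ̇ = rω(d cosθ + r)/(d² + r² + 2dr cosθ).
d² + r² + 2dr cosθ = |CA|² = 0.0205604 m²;  d cosθ + r = +0.072257 m.
|ω_lever| = |0.0662·5.01·+0.072257| / 0.0205604 = 1.1656 rad/s.

1.17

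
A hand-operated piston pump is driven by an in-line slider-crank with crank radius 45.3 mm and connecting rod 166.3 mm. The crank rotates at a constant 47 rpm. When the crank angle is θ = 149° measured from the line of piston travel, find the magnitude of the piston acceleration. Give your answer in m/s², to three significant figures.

ω = 2π·47/60 = 4.922 rad/s
x(θ) = r cosθ + √(L² − r² sin²θ); with ω constant, a = ω²·d²x/dθ².
d²x/dθ² = −r cosθ − r²(cos2θ)/√u − r⁴ sin²2θ/(4u^{3/2}),  u = L² − r² sin²θ = 0.0271113 m².
Substituting r = 0.0453 m, L = 0.1663 m, θ = 149°: d²x/dθ² = +0.032795 m.
a = ω²·d²x/dθ² = (4.922)²·(+0.032795) = +0.79443 m/s²;  |a| = 0.79443 m/s².

0.794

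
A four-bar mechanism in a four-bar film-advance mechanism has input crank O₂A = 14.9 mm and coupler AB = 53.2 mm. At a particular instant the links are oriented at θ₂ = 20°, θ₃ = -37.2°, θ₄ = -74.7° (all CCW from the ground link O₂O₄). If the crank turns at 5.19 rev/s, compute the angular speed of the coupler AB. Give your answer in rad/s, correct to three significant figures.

15.0

ω₂ = 32.61 rad/s (from 5.19 rev/s).
Differentiating the loop-closure r₂e^{iθ₂}+r₃e^{iθ₃}=r₁+r₄e^{iθ₄} gives r₂ω₂e^{iθ₂}+r₃ω₃e^{iθ₃}=r₄ω₄e^{iθ₄}.
Eliminating the other unknown: ω₃ = r₂ω₂ sin(θ₄−θ₂) / [r₃ sin(θ₃−θ₄)].
Numerator sine = -0.99664; denominator sine = +0.60876.
Result = 0.0149·32.61·(-0.99664) / (0.0532·(+0.60876)) = -14.952 rad/s; magnitude 14.952 rad/s.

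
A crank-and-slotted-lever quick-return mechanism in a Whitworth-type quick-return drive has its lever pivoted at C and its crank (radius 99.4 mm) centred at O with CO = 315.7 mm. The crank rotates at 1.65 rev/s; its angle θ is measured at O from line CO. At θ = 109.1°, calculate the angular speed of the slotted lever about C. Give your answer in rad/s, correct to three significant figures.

ω = 10.37 rad/s (from 1.65 rev/s).
Crank pin A relative to C: A = (d + r cosθ, r sinθ); lever angle φ = atan2(r sinθ, d + r cosθ).
Differentiating tanφ: φ̇ = rω(d cosθ + r)/(d² + r² + 2dr cosθ).
d² + r² + 2dr cosθ = |CA|² = 0.0890103 m²;  d cosθ + r = -0.0039027 m.
|ω_lever| = |0.0994·10.37·-0.0039027| / 0.0890103 = 0.045183 rad/s.

0.0452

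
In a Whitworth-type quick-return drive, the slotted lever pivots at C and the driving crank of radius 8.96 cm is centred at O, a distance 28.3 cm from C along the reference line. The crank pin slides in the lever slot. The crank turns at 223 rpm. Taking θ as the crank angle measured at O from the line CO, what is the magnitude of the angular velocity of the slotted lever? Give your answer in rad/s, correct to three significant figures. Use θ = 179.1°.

10.8

ω = 23.35 rad/s (from 223 rpm).
Crank pin A relative to C: A = (d + r cosθ, r sinθ); lever angle φ = atan2(r sinθ, d + r cosθ).
Differentiating tanφ: φ̇ = rω(d cosθ + r)/(d² + r² + 2dr cosθ).
d² + r² + 2dr cosθ = |CA|² = 0.0374098 m²;  d cosθ + r = -0.19337 m.
|ω_lever| = |0.0896·23.35·-0.19337| / 0.0374098 = 10.815 rad/s.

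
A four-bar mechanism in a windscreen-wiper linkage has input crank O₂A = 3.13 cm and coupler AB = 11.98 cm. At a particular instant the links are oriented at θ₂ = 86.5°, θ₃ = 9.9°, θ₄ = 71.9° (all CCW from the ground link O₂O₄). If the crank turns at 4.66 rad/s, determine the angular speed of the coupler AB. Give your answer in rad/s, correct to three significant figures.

ω₂ = 4.66 rad/s
Differentiating the loop-closure r₂e^{iθ₂}+r₃e^{iθ₃}=r₁+r₄e^{iθ₄} gives r₂ω₂e^{iθ₂}+r₃ω₃e^{iθ₃}=r₄ω₄e^{iθ₄}.
Eliminating the other unknown: ω₃ = r₂ω₂ sin(θ₄−θ₂) / [r₃ sin(θ₃−θ₄)].
Numerator sine = -0.25207; denominator sine = -0.88295.
Result = 0.0313·4.66·(-0.25207) / (0.1198·(-0.88295)) = +0.34758 rad/s; magnitude 0.34758 rad/s.

0.348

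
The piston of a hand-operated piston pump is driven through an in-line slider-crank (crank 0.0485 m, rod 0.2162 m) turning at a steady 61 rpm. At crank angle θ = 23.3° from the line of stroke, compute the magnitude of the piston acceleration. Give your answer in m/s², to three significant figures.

ω = 2π·61/60 = 6.388 rad/s
x(θ) = r cosθ + √(L² − r² sin²θ); with ω constant, a = ω²·d²x/dθ².
d²x/dθ² = −r cosθ − r²(cos2θ)/√u − r⁴ sin²2θ/(4u^{3/2}),  u = L² − r² sin²θ = 0.0463744 m².
Substituting r = 0.0485 m, L = 0.2162 m, θ = 23.3°: d²x/dθ² = -0.052123 m.
a = ω²·d²x/dθ² = (6.388)²·(-0.052123) = -2.1269 m/s²;  |a| = 2.1269 m/s².

2.13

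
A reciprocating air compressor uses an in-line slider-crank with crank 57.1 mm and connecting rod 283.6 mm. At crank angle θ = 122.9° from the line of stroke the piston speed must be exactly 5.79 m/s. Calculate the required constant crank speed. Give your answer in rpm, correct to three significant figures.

1300

For an in-line slider-crank, |v_piston| = rω|sinθ|·[1 + r cosθ/√(L² − r² sin²θ)].
With r = 0.0571 m, L = 0.2836 m, θ = 122.9°: the bracketed kinematic factor |dx/dθ| = 0.042623 m.
ω = v/|dx/dθ| = 5.79/0.042623 = 135.84 rad/s.
N = 60ω/(2π) = 1297.2 rpm.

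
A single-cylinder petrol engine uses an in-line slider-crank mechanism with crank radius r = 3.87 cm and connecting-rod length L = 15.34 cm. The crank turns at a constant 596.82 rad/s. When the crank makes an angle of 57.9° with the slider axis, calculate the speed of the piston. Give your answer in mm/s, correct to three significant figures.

ω = 596.8 rad/s
For an in-line slider-crank, x = r cosθ + √(L² − r² sin²θ), so v = −rω sinθ·[1 + r cosθ/√(L² − r² sin²θ)].
With r = 0.0387 m, L = 0.1534 m, θ = 57.9°: √(L² − r² sin²θ) = 0.14986 m.
v = −0.0387·596.8·0.84712·[1 + 0.0387·0.53140/0.14986] = -22.251 m/s.
|v| = 22.251 m/s = 22251 mm/s.

22300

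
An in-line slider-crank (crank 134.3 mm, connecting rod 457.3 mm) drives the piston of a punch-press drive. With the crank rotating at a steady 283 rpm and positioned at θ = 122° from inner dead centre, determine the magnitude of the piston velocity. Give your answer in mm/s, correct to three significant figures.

2830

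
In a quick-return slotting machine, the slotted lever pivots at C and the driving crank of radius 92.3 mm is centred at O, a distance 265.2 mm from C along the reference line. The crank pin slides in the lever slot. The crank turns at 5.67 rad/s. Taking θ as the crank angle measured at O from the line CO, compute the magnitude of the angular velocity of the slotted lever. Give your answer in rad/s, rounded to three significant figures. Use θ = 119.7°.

ω = 5.67 rad/s
Crank pin A relative to C: A = (d + r cosθ, r sinθ); lever angle φ = atan2(r sinθ, d + r cosθ).
Differentiating tanφ: φ̇ = rω(d cosθ + r)/(d² + r² + 2dr cosθ).
d² + r² + 2dr cosθ = |CA|² = 0.0545947 m²;  d cosθ + r = -0.039096 m.
|ω_lever| = |0.0923·5.67·-0.039096| / 0.0545947 = 0.37477 rad/s.

0.375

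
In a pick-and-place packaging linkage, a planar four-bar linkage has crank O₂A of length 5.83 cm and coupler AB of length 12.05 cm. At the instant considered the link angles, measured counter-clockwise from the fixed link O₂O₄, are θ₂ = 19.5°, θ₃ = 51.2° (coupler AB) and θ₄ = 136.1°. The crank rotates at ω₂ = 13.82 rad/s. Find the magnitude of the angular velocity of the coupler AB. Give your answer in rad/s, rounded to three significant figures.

6.00

ω₂ = 13.82 rad/s
Differentiating the loop-closure r₂e^{iθ₂}+r₃e^{iθ₃}=r₁+r₄e^{iθ₄} gives r₂ω₂e^{iθ₂}+r₃ω₃e^{iθ₃}=r₄ω₄e^{iθ₄}.
Eliminating the other unknown: ω₃ = r₂ω₂ sin(θ₄−θ₂) / [r₃ sin(θ₃−θ₄)].
Numerator sine = +0.89415; denominator sine = -0.99604.
Result = 0.0583·13.82·(+0.89415) / (0.1205·(-0.99604)) = -6.0024 rad/s; magnitude 6.0024 rad/s.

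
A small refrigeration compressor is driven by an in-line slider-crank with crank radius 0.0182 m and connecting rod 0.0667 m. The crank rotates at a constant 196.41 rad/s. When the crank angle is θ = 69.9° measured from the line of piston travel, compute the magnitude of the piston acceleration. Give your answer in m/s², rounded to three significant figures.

91.5

ω = 196.4 rad/s
x(θ) = r cosθ + √(L² − r² sin²θ); with ω constant, a = ω²·d²x/dθ².
d²x/dθ² = −r cosθ − r²(cos2θ)/√u − r⁴ sin²2θ/(4u^{3/2}),  u = L² − r² sin²θ = 0.00415677 m².
Substituting r = 0.0182 m, L = 0.0667 m, θ = 69.9°: d²x/dθ² = -0.0023731 m.
a = ω²·d²x/dθ² = (196.4)²·(-0.0023731) = -91.548 m/s²;  |a| = 91.548 m/s².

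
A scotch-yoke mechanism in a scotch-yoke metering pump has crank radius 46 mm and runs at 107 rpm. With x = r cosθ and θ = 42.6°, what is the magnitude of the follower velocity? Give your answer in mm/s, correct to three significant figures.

ω = 11.21 rad/s (from 107 rpm).
x = r cosθ ⇒ ẋ = −rω sinθ.
|v| = rω|sinθ| = 0.046·11.21·|sin 42.6°| = 0.34888 m/s = 348.88 mm/s.

349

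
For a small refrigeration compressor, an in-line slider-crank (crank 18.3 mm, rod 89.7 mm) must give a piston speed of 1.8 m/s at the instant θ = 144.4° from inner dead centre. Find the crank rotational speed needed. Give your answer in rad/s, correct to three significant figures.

For an in-line slider-crank, |v_piston| = rω|sinθ|·[1 + r cosθ/√(L² − r² sin²θ)].
With r = 0.0183 m, L = 0.0897 m, θ = 144.4°: the bracketed kinematic factor |dx/dθ| = 0.0088731 m.
ω = v/|dx/dθ| = 1.8/0.0088731 = 202.86 rad/s.

203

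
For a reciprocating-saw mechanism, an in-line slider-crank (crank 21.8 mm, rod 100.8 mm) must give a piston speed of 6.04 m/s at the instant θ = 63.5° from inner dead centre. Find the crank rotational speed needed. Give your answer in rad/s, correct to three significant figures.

282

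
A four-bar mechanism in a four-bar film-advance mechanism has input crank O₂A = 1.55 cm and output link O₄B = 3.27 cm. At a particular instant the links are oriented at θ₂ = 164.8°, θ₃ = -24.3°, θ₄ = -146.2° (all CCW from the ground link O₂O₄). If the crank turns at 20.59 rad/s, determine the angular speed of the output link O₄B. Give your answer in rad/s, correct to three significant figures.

1.82

ω₂ = 20.59 rad/s
Differentiating the loop-closure r₂e^{iθ₂}+r₃e^{iθ₃}=r₁+r₄e^{iθ₄} gives r₂ω₂e^{iθ₂}+r₃ω₃e^{iθ₃}=r₄ω₄e^{iθ₄}.
Eliminating the other unknown: ω₄ = r₂ω₂ sin(θ₂−θ₃) / [r₄ sin(θ₄−θ₃)].
Numerator sine = -0.15816; denominator sine = -0.84897.
Result = 0.0155·20.59·(-0.15816) / (0.0327·(-0.84897)) = +1.8182 rad/s; magnitude 1.8182 rad/s.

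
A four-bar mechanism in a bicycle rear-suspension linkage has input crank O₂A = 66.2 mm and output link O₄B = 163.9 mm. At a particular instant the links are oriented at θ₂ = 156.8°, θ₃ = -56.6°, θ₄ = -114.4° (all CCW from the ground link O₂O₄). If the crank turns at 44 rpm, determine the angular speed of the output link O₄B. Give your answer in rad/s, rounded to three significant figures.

ω₂ = 4.608 rad/s (from 44 rpm).
Differentiating the loop-closure r₂e^{iθ₂}+r₃e^{iθ₃}=r₁+r₄e^{iθ₄} gives r₂ω₂e^{iθ₂}+r₃ω₃e^{iθ₃}=r₄ω₄e^{iθ₄}.
Eliminating the other unknown: ω₄ = r₂ω₂ sin(θ₂−θ₃) / [r₄ sin(θ₄−θ₃)].
Numerator sine = -0.55048; denominator sine = -0.84619.
Result = 0.0662·4.608·(-0.55048) / (0.1639·(-0.84619)) = +1.2107 rad/s; magnitude 1.2107 rad/s.

1.21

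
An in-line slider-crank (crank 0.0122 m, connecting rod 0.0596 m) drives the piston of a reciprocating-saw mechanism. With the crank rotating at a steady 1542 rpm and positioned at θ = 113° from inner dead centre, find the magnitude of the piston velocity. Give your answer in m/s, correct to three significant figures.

ω = 2π·1542/60 = 161.5 rad/s
For an in-line slider-crank, x = r cosθ + √(L² − r² sin²θ), so v = −rω sinθ·[1 + r cosθ/√(L² − r² sin²θ)].
With r = 0.0122 m, L = 0.0596 m, θ = 113°: √(L² − r² sin²θ) = 0.058532 m.
v = −0.0122·161.5·0.92050·[1 + 0.0122·-0.39073/0.058532] = -1.6657 m/s.
|v| = 1.6657 m/s.

1.67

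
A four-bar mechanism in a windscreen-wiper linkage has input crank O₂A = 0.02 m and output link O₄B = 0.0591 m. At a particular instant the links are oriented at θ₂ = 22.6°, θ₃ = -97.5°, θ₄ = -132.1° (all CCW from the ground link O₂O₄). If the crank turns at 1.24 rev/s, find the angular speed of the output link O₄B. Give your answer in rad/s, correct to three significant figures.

4.02

ω₂ = 7.791 rad/s (from 1.24 rev/s).
Differentiating the loop-closure r₂e^{iθ₂}+r₃e^{iθ₃}=r₁+r₄e^{iθ₄} gives r₂ω₂e^{iθ₂}+r₃ω₃e^{iθ₃}=r₄ω₄e^{iθ₄}.
Eliminating the other unknown: ω₄ = r₂ω₂ sin(θ₂−θ₃) / [r₄ sin(θ₄−θ₃)].
Numerator sine = +0.86515; denominator sine = -0.56784.
Result = 0.02·7.791·(+0.86515) / (0.0591·(-0.56784)) = -4.0171 rad/s; magnitude 4.0171 rad/s.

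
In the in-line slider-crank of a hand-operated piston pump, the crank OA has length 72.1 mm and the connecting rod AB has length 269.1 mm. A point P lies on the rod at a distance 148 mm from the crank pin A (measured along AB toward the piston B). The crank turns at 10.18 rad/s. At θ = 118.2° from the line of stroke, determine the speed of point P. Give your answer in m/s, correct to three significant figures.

ω = 10.18 rad/s.  Crank-pin speed |V_A| = rω = 0.73398 m/s, perpendicular to OA.
Rod angle: sinφ = −(r/L) sinθ ⇒ φ = -13.658°; ω_rod = −rω cosθ/√(L²−r²sin²θ) = +1.3264 rad/s.
V_P = V_A + ω_rod × AP, with AP = 0.148 m along the rod.
Components: V_Px = −rω sinθ − a·ω_rod·sinφ = -0.6005 m/s;  V_Py = rω cosθ + a·ω_rod·cosφ = -0.15609 m/s.
|V_P| = √(V_Px² + V_Py²) = 0.62046 m/s.

0.620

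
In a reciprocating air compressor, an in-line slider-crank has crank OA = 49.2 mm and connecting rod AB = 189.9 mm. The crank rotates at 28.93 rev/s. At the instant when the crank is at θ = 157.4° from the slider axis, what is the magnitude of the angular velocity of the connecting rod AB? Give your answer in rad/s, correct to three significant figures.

43.7

ω = 181.8 rad/s (converted from 28.93 rev/s).
The rod makes angle φ with the slider axis where L sinφ = r sinθ; differentiating, L cosφ·φ̇ = r ω cosθ.
L cosφ = √(L² − r² sin²θ) = 0.18896 m.
|ω_rod| = r ω |cosθ| / √(L² − r² sin²θ) = 0.0492·181.8·0.92321/0.18896 = 43.695 rad/s.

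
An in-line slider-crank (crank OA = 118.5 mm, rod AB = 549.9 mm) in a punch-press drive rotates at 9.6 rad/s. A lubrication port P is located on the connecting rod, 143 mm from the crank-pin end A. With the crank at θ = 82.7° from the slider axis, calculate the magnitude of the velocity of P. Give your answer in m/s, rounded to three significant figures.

ω = 9.6 rad/s.  Crank-pin speed |V_A| = rω = 1.1376 m/s, perpendicular to OA.
Rod angle: sinφ = −(r/L) sinθ ⇒ φ = -12.342°; ω_rod = −rω cosθ/√(L²−r²sin²θ) = -0.26908 rad/s.
V_P = V_A + ω_rod × AP, with AP = 0.143 m along the rod.
Components: V_Px = −rω sinθ − a·ω_rod·sinφ = -1.1366 m/s;  V_Py = rω cosθ + a·ω_rod·cosφ = +0.10696 m/s.
|V_P| = √(V_Px² + V_Py²) = 1.1416 m/s.

1.14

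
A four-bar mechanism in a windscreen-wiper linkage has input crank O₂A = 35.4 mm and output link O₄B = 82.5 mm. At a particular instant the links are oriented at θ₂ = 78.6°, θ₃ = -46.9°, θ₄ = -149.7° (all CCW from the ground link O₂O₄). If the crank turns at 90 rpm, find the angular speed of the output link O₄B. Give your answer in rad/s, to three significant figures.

3.38

ω₂ = 9.425 rad/s (from 90 rpm).
Differentiating the loop-closure r₂e^{iθ₂}+r₃e^{iθ₃}=r₁+r₄e^{iθ₄} gives r₂ω₂e^{iθ₂}+r₃ω₃e^{iθ₃}=r₄ω₄e^{iθ₄}.
Eliminating the other unknown: ω₄ = r₂ω₂ sin(θ₂−θ₃) / [r₄ sin(θ₄−θ₃)].
Numerator sine = +0.81412; denominator sine = -0.97515.
Result = 0.0354·9.425·(+0.81412) / (0.0825·(-0.97515)) = -3.3763 rad/s; magnitude 3.3763 rad/s.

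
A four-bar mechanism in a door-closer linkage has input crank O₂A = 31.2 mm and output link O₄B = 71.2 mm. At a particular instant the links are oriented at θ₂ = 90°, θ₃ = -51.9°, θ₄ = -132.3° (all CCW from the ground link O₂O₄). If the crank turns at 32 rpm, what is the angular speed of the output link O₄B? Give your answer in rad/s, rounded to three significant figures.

ω₂ = 3.351 rad/s (from 32 rpm).
Differentiating the loop-closure r₂e^{iθ₂}+r₃e^{iθ₃}=r₁+r₄e^{iθ₄} gives r₂ω₂e^{iθ₂}+r₃ω₃e^{iθ₃}=r₄ω₄e^{iθ₄}.
Eliminating the other unknown: ω₄ = r₂ω₂ sin(θ₂−θ₃) / [r₄ sin(θ₄−θ₃)].
Numerator sine = +0.61704; denominator sine = -0.98600.
Result = 0.0312·3.351·(+0.61704) / (0.0712·(-0.98600)) = -0.91894 rad/s; magnitude 0.91894 rad/s.

0.919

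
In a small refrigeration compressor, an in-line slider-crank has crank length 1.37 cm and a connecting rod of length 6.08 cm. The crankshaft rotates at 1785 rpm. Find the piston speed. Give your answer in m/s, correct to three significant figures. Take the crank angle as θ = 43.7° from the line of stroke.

ω = 2π·1785/60 = 186.9 rad/s
For an in-line slider-crank, x = r cosθ + √(L² − r² sin²θ), so v = −rω sinθ·[1 + r cosθ/√(L² − r² sin²θ)].
With r = 0.0137 m, L = 0.0608 m, θ = 43.7°: √(L² − r² sin²θ) = 0.060059 m.
v = −0.0137·186.9·0.69088·[1 + 0.0137·0.72297/0.060059] = -2.061 m/s.
|v| = 2.061 m/s.

2.06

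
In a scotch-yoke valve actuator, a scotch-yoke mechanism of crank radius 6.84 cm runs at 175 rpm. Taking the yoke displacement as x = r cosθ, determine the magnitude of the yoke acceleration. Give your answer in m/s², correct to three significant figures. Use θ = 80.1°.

ω = 18.33 rad/s (from 175 rpm).
x = r cosθ ⇒ ẍ = −rω² cosθ (ω constant).
|a| = rω²|cosθ| = 0.0684·(18.33)²·|cos 80.1°| = 3.9495 m/s².

3.95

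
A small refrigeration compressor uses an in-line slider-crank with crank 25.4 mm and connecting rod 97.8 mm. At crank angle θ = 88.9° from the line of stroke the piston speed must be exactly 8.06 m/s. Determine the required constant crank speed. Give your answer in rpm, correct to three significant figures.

3020

For an in-line slider-crank, |v_piston| = rω|sinθ|·[1 + r cosθ/√(L² − r² sin²θ)].
With r = 0.0254 m, L = 0.0978 m, θ = 88.9°: the bracketed kinematic factor |dx/dθ| = 0.025526 m.
ω = v/|dx/dθ| = 8.06/0.025526 = 315.75 rad/s.
N = 60ω/(2π) = 3015.2 rpm.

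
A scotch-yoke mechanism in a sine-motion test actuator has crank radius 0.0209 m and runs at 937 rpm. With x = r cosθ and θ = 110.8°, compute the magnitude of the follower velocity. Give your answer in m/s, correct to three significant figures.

ω = 98.12 rad/s (from 937 rpm).
x = r cosθ ⇒ ẋ = −rω sinθ.
|v| = rω|sinθ| = 0.0209·98.12·|sin 110.8°| = 1.9171 m/s.

1.92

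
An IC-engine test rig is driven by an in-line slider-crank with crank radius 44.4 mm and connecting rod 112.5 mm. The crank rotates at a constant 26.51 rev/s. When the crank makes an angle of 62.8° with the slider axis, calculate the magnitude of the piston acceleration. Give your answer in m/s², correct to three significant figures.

276

ω = 2π·26.5 = 166.6 rad/s
x(θ) = r cosθ + √(L² − r² sin²θ); with ω constant, a = ω²·d²x/dθ².
d²x/dθ² = −r cosθ − r²(cos2θ)/√u − r⁴ sin²2θ/(4u^{3/2}),  u = L² − r² sin²θ = 0.0110968 m².
Substituting r = 0.0444 m, L = 0.1125 m, θ = 62.8°: d²x/dθ² = -0.0099508 m.
a = ω²·d²x/dθ² = (166.6)²·(-0.0099508) = -276.08 m/s²;  |a| = 276.08 m/s².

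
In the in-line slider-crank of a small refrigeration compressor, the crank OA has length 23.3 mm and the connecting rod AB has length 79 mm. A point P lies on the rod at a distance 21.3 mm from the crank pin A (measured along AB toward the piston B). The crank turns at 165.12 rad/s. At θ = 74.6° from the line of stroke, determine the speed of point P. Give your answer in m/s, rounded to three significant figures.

ω = 165.1 rad/s.  Crank-pin speed |V_A| = rω = 3.8473 m/s, perpendicular to OA.
Rod angle: sinφ = −(r/L) sinθ ⇒ φ = -16.520°; ω_rod = −rω cosθ/√(L²−r²sin²θ) = -13.489 rad/s.
V_P = V_A + ω_rod × AP, with AP = 0.0213 m along the rod.
Components: V_Px = −rω sinθ − a·ω_rod·sinφ = -3.7909 m/s;  V_Py = rω cosθ + a·ω_rod·cosφ = +0.74621 m/s.
|V_P| = √(V_Px² + V_Py²) = 3.8636 m/s.

3.86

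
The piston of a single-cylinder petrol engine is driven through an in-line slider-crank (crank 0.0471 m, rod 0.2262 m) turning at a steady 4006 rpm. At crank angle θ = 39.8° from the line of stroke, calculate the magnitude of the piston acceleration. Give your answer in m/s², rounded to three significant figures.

6700

ω = 2π·4006/60 = 419.5 rad/s
x(θ) = r cosθ + √(L² − r² sin²θ); with ω constant, a = ω²·d²x/dθ².
d²x/dθ² = −r cosθ − r²(cos2θ)/√u − r⁴ sin²2θ/(4u^{3/2}),  u = L² − r² sin²θ = 0.0502575 m².
Substituting r = 0.0471 m, L = 0.2262 m, θ = 39.8°: d²x/dθ² = -0.038078 m.
a = ω²·d²x/dθ² = (419.5)²·(-0.038078) = -6701.2 m/s²;  |a| = 6701.2 m/s².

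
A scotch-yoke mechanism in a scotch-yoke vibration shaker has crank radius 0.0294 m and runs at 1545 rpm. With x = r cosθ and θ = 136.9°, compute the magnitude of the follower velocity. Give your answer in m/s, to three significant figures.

ω = 161.8 rad/s (from 1545 rpm).
x = r cosθ ⇒ ẋ = −rω sinθ.
|v| = rω|sinθ| = 0.0294·161.8·|sin 136.9°| = 3.2501 m/s.

3.25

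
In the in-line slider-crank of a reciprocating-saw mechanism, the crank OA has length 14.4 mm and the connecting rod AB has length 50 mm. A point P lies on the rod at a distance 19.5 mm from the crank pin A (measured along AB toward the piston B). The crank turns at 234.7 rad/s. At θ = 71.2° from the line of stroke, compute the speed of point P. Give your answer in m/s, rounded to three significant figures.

3.39

ω = 234.7 rad/s.  Crank-pin speed |V_A| = rω = 3.3797 m/s, perpendicular to OA.
Rod angle: sinφ = −(r/L) sinθ ⇒ φ = -15.821°; ω_rod = −rω cosθ/√(L²−r²sin²θ) = -22.641 rad/s.
V_P = V_A + ω_rod × AP, with AP = 0.0195 m along the rod.
Components: V_Px = −rω sinθ − a·ω_rod·sinφ = -3.3197 m/s;  V_Py = rω cosθ + a·ω_rod·cosφ = +0.66438 m/s.
|V_P| = √(V_Px² + V_Py²) = 3.3856 m/s.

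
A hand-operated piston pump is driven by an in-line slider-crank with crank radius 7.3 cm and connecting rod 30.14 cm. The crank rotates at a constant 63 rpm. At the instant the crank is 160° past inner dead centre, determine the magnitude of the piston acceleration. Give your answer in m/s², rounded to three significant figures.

2.39

ω = 2π·63/60 = 6.597 rad/s
x(θ) = r cosθ + √(L² − r² sin²θ); with ω constant, a = ω²·d²x/dθ².
d²x/dθ² = −r cosθ − r²(cos2θ)/√u − r⁴ sin²2θ/(4u^{3/2}),  u = L² − r² sin²θ = 0.0902186 m².
Substituting r = 0.073 m, L = 0.3014 m, θ = 160°: d²x/dθ² = +0.054898 m.
a = ω²·d²x/dθ² = (6.597)²·(+0.054898) = +2.3894 m/s²;  |a| = 2.3894 m/s².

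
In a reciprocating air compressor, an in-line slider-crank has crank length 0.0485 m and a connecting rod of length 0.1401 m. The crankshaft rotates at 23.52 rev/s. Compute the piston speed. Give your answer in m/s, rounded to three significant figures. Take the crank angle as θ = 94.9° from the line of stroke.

ω = 2π·23.5 = 147.8 rad/s
For an in-line slider-crank, x = r cosθ + √(L² − r² sin²θ), so v = −rω sinθ·[1 + r cosθ/√(L² − r² sin²θ)].
With r = 0.0485 m, L = 0.1401 m, θ = 94.9°: √(L² − r² sin²θ) = 0.1315 m.
v = −0.0485·147.8·0.99635·[1 + 0.0485·-0.08542/0.1315] = -6.9162 m/s.
|v| = 6.9162 m/s.

6.92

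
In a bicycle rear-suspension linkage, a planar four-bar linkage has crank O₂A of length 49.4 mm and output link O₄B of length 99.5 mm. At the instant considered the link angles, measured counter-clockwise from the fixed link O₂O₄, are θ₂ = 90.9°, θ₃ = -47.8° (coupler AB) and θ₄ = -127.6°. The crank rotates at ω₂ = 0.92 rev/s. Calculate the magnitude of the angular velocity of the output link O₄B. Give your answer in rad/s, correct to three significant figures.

1.92

ω₂ = 5.781 rad/s (from 0.92 rev/s).
Differentiating the loop-closure r₂e^{iθ₂}+r₃e^{iθ₃}=r₁+r₄e^{iθ₄} gives r₂ω₂e^{iθ₂}+r₃ω₃e^{iθ₃}=r₄ω₄e^{iθ₄}.
Eliminating the other unknown: ω₄ = r₂ω₂ sin(θ₂−θ₃) / [r₄ sin(θ₄−θ₃)].
Numerator sine = +0.66000; denominator sine = -0.98420.
Result = 0.0494·5.781·(+0.66000) / (0.0995·(-0.98420)) = -1.9246 rad/s; magnitude 1.9246 rad/s.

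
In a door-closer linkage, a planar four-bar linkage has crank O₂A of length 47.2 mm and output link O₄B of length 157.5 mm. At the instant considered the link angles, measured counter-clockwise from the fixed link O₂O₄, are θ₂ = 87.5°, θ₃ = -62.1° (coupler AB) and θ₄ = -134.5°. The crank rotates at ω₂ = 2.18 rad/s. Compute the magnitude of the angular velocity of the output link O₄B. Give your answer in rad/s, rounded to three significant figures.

ω₂ = 2.18 rad/s
Differentiating the loop-closure r₂e^{iθ₂}+r₃e^{iθ₃}=r₁+r₄e^{iθ₄} gives r₂ω₂e^{iθ₂}+r₃ω₃e^{iθ₃}=r₄ω₄e^{iθ₄}.
Eliminating the other unknown: ω₄ = r₂ω₂ sin(θ₂−θ₃) / [r₄ sin(θ₄−θ₃)].
Numerator sine = +0.50603; denominator sine = -0.95319.
Result = 0.0472·2.18·(+0.50603) / (0.1575·(-0.95319)) = -0.34683 rad/s; magnitude 0.34683 rad/s.

0.347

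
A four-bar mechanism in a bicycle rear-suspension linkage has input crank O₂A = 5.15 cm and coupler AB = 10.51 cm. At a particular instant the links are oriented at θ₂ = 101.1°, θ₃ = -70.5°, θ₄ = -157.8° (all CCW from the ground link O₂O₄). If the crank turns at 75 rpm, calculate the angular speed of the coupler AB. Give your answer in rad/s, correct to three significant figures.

ω₂ = 7.854 rad/s (from 75 rpm).
Differentiating the loop-closure r₂e^{iθ₂}+r₃e^{iθ₃}=r₁+r₄e^{iθ₄} gives r₂ω₂e^{iθ₂}+r₃ω₃e^{iθ₃}=r₄ω₄e^{iθ₄}.
Eliminating the other unknown: ω₃ = r₂ω₂ sin(θ₄−θ₂) / [r₃ sin(θ₃−θ₄)].
Numerator sine = +0.98129; denominator sine = +0.99889.
Result = 0.0515·7.854·(+0.98129) / (0.1051·(+0.99889)) = +3.7807 rad/s; magnitude 3.7807 rad/s.

3.78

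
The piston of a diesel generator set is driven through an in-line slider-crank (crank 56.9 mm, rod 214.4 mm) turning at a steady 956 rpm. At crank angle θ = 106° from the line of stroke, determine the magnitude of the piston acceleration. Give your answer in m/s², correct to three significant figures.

289

ω = 2π·956/60 = 100.1 rad/s
x(θ) = r cosθ + √(L² − r² sin²θ); with ω constant, a = ω²·d²x/dθ².
d²x/dθ² = −r cosθ − r²(cos2θ)/√u − r⁴ sin²2θ/(4u^{3/2}),  u = L² − r² sin²θ = 0.0429757 m².
Substituting r = 0.0569 m, L = 0.2144 m, θ = 106°: d²x/dθ² = +0.028846 m.
a = ω²·d²x/dθ² = (100.1)²·(+0.028846) = +289.1 m/s²;  |a| = 289.1 m/s².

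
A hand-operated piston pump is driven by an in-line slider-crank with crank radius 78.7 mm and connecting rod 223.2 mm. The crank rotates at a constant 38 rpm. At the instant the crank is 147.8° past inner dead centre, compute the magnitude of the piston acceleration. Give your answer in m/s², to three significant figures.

ω = 2π·38/60 = 3.979 rad/s
x(θ) = r cosθ + √(L² − r² sin²θ); with ω constant, a = ω²·d²x/dθ².
d²x/dθ² = −r cosθ − r²(cos2θ)/√u − r⁴ sin²2θ/(4u^{3/2}),  u = L² − r² sin²θ = 0.0480595 m².
Substituting r = 0.0787 m, L = 0.2232 m, θ = 147.8°: d²x/dθ² = +0.053647 m.
a = ω²·d²x/dθ² = (3.979)²·(+0.053647) = +0.84952 m/s²;  |a| = 0.84952 m/s².

0.850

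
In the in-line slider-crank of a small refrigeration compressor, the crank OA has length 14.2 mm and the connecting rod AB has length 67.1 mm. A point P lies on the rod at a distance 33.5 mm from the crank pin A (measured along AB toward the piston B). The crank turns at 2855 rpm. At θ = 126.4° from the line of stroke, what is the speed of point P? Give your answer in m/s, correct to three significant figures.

ω = 299 rad/s.  Crank-pin speed |V_A| = rω = 4.2454 m/s, perpendicular to OA.
Rod angle: sinφ = −(r/L) sinθ ⇒ φ = -9.807°; ω_rod = −rω cosθ/√(L²−r²sin²θ) = +38.103 rad/s.
V_P = V_A + ω_rod × AP, with AP = 0.0335 m along the rod.
Components: V_Px = −rω sinθ − a·ω_rod·sinφ = -3.1997 m/s;  V_Py = rω cosθ + a·ω_rod·cosφ = -1.2615 m/s.
|V_P| = √(V_Px² + V_Py²) = 3.4394 m/s.

3.44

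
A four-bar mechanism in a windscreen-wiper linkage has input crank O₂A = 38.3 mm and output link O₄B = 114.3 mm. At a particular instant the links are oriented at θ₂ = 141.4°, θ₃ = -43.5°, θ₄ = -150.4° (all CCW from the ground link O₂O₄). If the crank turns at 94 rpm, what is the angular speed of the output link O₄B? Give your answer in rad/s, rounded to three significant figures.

0.294

ω₂ = 9.844 rad/s (from 94 rpm).
Differentiating the loop-closure r₂e^{iθ₂}+r₃e^{iθ₃}=r₁+r₄e^{iθ₄} gives r₂ω₂e^{iθ₂}+r₃ω₃e^{iθ₃}=r₄ω₄e^{iθ₄}.
Eliminating the other unknown: ω₄ = r₂ω₂ sin(θ₂−θ₃) / [r₄ sin(θ₄−θ₃)].
Numerator sine = -0.08542; denominator sine = -0.95681.
Result = 0.0383·9.844·(-0.08542) / (0.1143·(-0.95681)) = +0.29446 rad/s; magnitude 0.29446 rad/s.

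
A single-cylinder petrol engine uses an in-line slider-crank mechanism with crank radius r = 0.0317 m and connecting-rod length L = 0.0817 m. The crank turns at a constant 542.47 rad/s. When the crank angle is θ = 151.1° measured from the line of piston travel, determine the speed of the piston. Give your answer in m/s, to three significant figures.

ω = 542.5 rad/s
For an in-line slider-crank, x = r cosθ + √(L² − r² sin²θ), so v = −rω sinθ·[1 + r cosθ/√(L² − r² sin²θ)].
With r = 0.0317 m, L = 0.0817 m, θ = 151.1°: √(L² − r² sin²θ) = 0.080251 m.
v = −0.0317·542.5·0.48328·[1 + 0.0317·-0.87546/0.080251] = -5.4367 m/s.
|v| = 5.4367 m/s.

5.44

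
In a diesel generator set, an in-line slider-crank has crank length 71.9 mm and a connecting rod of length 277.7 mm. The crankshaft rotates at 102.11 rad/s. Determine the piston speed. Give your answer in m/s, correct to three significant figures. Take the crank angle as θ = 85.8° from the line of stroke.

7.47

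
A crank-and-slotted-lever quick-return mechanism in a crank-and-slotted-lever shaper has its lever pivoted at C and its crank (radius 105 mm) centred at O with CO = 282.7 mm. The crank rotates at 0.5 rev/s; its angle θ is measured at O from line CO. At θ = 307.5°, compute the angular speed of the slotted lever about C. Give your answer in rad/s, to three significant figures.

ω = 3.142 rad/s (from 0.5 rev/s).
Crank pin A relative to C: A = (d + r cosθ, r sinθ); lever angle φ = atan2(r sinθ, d + r cosθ).
Differentiating tanφ: φ̇ = rω(d cosθ + r)/(d² + r² + 2dr cosθ).
d² + r² + 2dr cosθ = |CA|² = 0.127085 m²;  d cosθ + r = +0.2771 m.
|ω_lever| = |0.105·3.142·+0.2771| / 0.127085 = 0.71925 rad/s.

0.719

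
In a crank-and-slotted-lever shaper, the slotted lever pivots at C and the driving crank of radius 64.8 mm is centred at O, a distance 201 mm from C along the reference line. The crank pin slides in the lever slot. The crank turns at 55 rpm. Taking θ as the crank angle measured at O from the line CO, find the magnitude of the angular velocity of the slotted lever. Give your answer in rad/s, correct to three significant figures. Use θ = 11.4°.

ω = 5.76 rad/s (from 55 rpm).
Crank pin A relative to C: A = (d + r cosθ, r sinθ); lever angle φ = atan2(r sinθ, d + r cosθ).
Differentiating tanφ: φ̇ = rω(d cosθ + r)/(d² + r² + 2dr cosθ).
d² + r² + 2dr cosθ = |CA|² = 0.0701357 m²;  d cosθ + r = +0.26183 m.
|ω_lever| = |0.0648·5.76·+0.26183| / 0.0701357 = 1.3933 rad/s.

1.39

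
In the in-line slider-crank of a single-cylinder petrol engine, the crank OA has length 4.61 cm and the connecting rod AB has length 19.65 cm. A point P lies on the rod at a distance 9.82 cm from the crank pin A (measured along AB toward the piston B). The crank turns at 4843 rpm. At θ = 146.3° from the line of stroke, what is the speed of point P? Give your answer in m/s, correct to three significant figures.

15.2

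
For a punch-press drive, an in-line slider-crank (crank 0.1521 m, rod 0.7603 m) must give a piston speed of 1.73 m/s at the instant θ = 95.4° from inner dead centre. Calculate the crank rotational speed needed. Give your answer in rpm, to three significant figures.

111

For an in-line slider-crank, |v_piston| = rω|sinθ|·[1 + r cosθ/√(L² − r² sin²θ)].
With r = 0.1521 m, L = 0.7603 m, θ = 95.4°: the bracketed kinematic factor |dx/dθ| = 0.14852 m.
ω = v/|dx/dθ| = 1.73/0.14852 = 11.649 rad/s.
N = 60ω/(2π) = 111.24 rpm.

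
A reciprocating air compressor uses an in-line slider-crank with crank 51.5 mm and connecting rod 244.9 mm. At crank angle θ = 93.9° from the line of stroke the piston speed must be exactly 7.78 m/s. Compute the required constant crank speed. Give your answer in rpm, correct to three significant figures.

1470

For an in-line slider-crank, |v_piston| = rω|sinθ|·[1 + r cosθ/√(L² − r² sin²θ)].
With r = 0.0515 m, L = 0.2449 m, θ = 93.9°: the bracketed kinematic factor |dx/dθ| = 0.050629 m.
ω = v/|dx/dθ| = 7.78/0.050629 = 153.67 rad/s.
N = 60ω/(2π) = 1467.4 rpm.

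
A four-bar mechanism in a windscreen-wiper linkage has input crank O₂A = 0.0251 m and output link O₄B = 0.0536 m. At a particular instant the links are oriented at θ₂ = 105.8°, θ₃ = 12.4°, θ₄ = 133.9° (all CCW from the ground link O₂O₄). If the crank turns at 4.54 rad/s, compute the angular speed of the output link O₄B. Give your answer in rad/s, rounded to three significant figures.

2.49

ω₂ = 4.54 rad/s
Differentiating the loop-closure r₂e^{iθ₂}+r₃e^{iθ₃}=r₁+r₄e^{iθ₄} gives r₂ω₂e^{iθ₂}+r₃ω₃e^{iθ₃}=r₄ω₄e^{iθ₄}.
Eliminating the other unknown: ω₄ = r₂ω₂ sin(θ₂−θ₃) / [r₄ sin(θ₄−θ₃)].
Numerator sine = +0.99824; denominator sine = +0.85264.
Result = 0.0251·4.54·(+0.99824) / (0.0536·(+0.85264)) = +2.4891 rad/s; magnitude 2.4891 rad/s.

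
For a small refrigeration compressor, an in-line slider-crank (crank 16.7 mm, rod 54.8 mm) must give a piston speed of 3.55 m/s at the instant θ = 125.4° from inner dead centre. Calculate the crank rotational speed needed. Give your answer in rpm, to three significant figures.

For an in-line slider-crank, |v_piston| = rω|sinθ|·[1 + r cosθ/√(L² − r² sin²θ)].
With r = 0.0167 m, L = 0.0548 m, θ = 125.4°: the bracketed kinematic factor |dx/dθ| = 0.011132 m.
ω = v/|dx/dθ| = 3.55/0.011132 = 318.91 rad/s.
N = 60ω/(2π) = 3045.3 rpm.

3050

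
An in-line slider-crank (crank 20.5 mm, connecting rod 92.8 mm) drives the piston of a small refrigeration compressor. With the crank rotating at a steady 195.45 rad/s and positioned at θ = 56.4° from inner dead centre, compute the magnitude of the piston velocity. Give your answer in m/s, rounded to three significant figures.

3.75

ω = 195.4 rad/s
For an in-line slider-crank, x = r cosθ + √(L² − r² sin²θ), so v = −rω sinθ·[1 + r cosθ/√(L² − r² sin²θ)].
With r = 0.0205 m, L = 0.0928 m, θ = 56.4°: √(L² − r² sin²θ) = 0.091216 m.
v = −0.0205·195.4·0.83292·[1 + 0.0205·0.55339/0.091216] = -3.7523 m/s.
|v| = 3.7523 m/s.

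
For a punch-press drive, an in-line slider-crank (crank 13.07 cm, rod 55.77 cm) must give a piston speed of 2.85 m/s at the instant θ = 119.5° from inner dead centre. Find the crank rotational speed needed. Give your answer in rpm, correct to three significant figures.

For an in-line slider-crank, |v_piston| = rω|sinθ|·[1 + r cosθ/√(L² − r² sin²θ)].
With r = 0.1307 m, L = 0.5577 m, θ = 119.5°: the bracketed kinematic factor |dx/dθ| = 0.10035 m.
ω = v/|dx/dθ| = 2.85/0.10035 = 28.402 rad/s.
N = 60ω/(2π) = 271.22 rpm.

271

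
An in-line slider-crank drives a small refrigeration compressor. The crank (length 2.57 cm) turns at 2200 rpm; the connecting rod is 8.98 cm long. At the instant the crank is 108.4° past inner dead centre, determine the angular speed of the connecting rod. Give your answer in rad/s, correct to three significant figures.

ω = 230.4 rad/s (converted from 2200 rpm).
The rod makes angle φ with the slider axis where L sinφ = r sinθ; differentiating, L cosφ·φ̇ = r ω cosθ.
L cosφ = √(L² − r² sin²θ) = 0.086425 m.
|ω_rod| = r ω |cosθ| / √(L² − r² sin²θ) = 0.0257·230.4·0.31565/0.086425 = 21.625 rad/s.

21.6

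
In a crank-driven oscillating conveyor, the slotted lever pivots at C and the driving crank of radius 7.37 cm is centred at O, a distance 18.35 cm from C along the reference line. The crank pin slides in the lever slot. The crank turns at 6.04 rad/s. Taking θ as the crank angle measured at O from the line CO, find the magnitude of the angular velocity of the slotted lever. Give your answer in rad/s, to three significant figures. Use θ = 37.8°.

ω = 6.04 rad/s
Crank pin A relative to C: A = (d + r cosθ, r sinθ); lever angle φ = atan2(r sinθ, d + r cosθ).
Differentiating tanφ: φ̇ = rω(d cosθ + r)/(d² + r² + 2dr cosθ).
d² + r² + 2dr cosθ = |CA|² = 0.060476 m²;  d cosθ + r = +0.21869 m.
|ω_lever| = |0.0737·6.04·+0.21869| / 0.060476 = 1.6097 rad/s.

1.61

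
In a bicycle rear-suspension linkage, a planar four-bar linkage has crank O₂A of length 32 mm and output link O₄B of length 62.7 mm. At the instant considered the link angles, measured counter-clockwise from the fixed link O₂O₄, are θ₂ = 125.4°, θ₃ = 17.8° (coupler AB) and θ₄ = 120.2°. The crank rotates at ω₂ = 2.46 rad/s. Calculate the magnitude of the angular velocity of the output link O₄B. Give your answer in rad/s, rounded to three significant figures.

ω₂ = 2.46 rad/s
Differentiating the loop-closure r₂e^{iθ₂}+r₃e^{iθ₃}=r₁+r₄e^{iθ₄} gives r₂ω₂e^{iθ₂}+r₃ω₃e^{iθ₃}=r₄ω₄e^{iθ₄}.
Eliminating the other unknown: ω₄ = r₂ω₂ sin(θ₂−θ₃) / [r₄ sin(θ₄−θ₃)].
Numerator sine = +0.95319; denominator sine = +0.97667.
Result = 0.032·2.46·(+0.95319) / (0.0627·(+0.97667)) = +1.2253 rad/s; magnitude 1.2253 rad/s.

1.23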